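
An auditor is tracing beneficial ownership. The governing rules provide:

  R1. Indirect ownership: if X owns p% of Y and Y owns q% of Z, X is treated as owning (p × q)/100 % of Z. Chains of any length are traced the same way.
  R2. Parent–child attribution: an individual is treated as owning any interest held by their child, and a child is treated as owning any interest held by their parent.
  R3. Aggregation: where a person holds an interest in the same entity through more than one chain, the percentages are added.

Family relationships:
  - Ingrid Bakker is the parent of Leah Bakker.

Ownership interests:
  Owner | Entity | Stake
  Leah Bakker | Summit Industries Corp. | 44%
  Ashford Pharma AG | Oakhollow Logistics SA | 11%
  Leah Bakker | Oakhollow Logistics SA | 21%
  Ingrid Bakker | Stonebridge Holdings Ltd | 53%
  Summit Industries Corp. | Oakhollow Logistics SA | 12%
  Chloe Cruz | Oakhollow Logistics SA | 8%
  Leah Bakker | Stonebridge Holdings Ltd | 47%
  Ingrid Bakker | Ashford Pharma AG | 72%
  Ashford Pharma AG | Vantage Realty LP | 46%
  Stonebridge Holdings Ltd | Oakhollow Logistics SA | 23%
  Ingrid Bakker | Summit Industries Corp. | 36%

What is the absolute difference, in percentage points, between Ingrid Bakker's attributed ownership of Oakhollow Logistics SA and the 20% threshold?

By parent–child attribution (R2), Ingrid Bakker is treated as also owning Leah Bakker's interest in Summit Industries Corp, giving 36% + 44% = 80%.
By parent–child attribution (R2), Ingrid Bakker is treated as also owning Leah Bakker's interest in Stonebridge Holdings Ltd, giving 53% + 47% = 100%.
By parent–child attribution (R2), Ingrid Bakker is treated as owning Leah Bakker's 21% interest in Oakhollow Logistics SA.
Chain via Summit Industries Corp. (R1): 80% × 12% = 9.6% of Oakhollow Logistics SA.
Chain via Ashford Pharma AG (R1): 72% × 11% = 7.92% of Oakhollow Logistics SA.
Chain via Stonebridge Holdings Ltd (R1): 100% × 23% = 23% of Oakhollow Logistics SA.
Direct interest in Oakhollow Logistics SA: 21%.
Aggregating (R3): 9.6% + 7.92% + 23% + 21% = 61.52%.
61.52% exceeds the 20% threshold by 41.52 percentage points.

41.52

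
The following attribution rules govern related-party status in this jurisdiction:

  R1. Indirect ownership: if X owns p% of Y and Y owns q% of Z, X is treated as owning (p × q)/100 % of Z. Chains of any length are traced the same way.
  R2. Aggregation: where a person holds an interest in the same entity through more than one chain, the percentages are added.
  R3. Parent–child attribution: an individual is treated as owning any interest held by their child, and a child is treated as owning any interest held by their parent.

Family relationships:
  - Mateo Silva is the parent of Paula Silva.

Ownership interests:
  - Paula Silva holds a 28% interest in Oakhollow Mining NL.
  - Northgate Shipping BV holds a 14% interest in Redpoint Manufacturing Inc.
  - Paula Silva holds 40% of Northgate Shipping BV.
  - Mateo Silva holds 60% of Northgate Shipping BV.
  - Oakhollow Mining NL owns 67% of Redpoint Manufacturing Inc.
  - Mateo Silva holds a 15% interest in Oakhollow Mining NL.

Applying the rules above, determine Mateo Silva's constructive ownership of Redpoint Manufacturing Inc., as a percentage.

42.81%

By parent–child attribution (R3), Mateo Silva is treated as also owning Paula Silva's interest in Northgate Shipping BV, giving 60% + 40% = 100%.
By parent–child attribution (R3), Mateo Silva is treated as also owning Paula Silva's interest in Oakhollow Mining NL, giving 15% + 28% = 43%.
Chain via Northgate Shipping BV (R1): 100% × 14% = 14% of Redpoint Manufacturing Inc.
Chain via Oakhollow Mining NL (R1): 43% × 67% = 28.81% of Redpoint Manufacturing Inc.
Aggregating (R2): 14% + 28.81% = 42.81%.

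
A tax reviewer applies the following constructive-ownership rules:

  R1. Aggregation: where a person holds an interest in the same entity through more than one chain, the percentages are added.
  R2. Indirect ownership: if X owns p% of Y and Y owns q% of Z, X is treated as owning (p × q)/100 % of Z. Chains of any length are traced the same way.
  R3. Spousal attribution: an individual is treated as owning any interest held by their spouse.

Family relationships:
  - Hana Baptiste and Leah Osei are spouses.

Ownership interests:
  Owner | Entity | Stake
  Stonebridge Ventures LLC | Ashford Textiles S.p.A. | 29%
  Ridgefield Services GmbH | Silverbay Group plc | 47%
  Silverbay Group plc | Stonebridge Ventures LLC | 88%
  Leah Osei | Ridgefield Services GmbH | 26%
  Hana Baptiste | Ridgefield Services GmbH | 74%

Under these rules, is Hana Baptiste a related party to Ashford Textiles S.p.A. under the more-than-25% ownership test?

By spousal attribution (R3), Hana Baptiste is treated as also owning Leah Osei's interest in Ridgefield Services GmbH, giving 74% + 26% = 100%.
Chain via Ridgefield Services GmbH → Silverbay Group plc → Stonebridge Ventures LLC (R2): 100% × 47% × 88% × 29% = 11.9944% of Ashford Textiles S.p.A.
11.9944% does not exceed the 25% threshold, so Hana is not a related party to Ashford Textiles S.p.A.

No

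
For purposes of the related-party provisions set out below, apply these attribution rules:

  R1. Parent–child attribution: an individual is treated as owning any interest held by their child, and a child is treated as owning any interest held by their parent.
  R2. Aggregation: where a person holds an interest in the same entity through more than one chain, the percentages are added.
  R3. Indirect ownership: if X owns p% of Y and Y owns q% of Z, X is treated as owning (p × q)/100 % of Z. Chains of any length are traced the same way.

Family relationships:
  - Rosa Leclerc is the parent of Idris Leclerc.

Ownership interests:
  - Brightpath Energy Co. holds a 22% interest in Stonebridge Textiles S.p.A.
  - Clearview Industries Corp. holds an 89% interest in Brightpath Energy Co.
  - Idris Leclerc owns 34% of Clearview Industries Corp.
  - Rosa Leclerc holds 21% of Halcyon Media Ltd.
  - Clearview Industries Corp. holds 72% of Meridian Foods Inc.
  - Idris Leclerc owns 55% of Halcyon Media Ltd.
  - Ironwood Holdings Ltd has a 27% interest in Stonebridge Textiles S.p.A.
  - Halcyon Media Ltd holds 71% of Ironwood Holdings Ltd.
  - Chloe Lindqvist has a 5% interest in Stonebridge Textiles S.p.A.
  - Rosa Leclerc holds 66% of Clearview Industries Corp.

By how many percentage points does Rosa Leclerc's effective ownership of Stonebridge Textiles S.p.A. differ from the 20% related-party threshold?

14.1492

By parent–child attribution (R1), Rosa Leclerc is treated as also owning Idris Leclerc's interest in Halcyon Media Ltd, giving 21% + 55% = 76%.
By parent–child attribution (R1), Rosa Leclerc is treated as also owning Idris Leclerc's interest in Clearview Industries Corp, giving 66% + 34% = 100%.
Chain via Halcyon Media Ltd → Ironwood Holdings Ltd (R3): 76% × 71% × 27% = 14.5692% of Stonebridge Textiles S.p.A.
Chain via Clearview Industries Corp. → Brightpath Energy Co. (R3): 100% × 89% × 22% = 19.58% of Stonebridge Textiles S.p.A.
Aggregating (R2): 14.5692% + 19.58% = 34.1492%.
34.1492% exceeds the 20% threshold by 14.1492 percentage points.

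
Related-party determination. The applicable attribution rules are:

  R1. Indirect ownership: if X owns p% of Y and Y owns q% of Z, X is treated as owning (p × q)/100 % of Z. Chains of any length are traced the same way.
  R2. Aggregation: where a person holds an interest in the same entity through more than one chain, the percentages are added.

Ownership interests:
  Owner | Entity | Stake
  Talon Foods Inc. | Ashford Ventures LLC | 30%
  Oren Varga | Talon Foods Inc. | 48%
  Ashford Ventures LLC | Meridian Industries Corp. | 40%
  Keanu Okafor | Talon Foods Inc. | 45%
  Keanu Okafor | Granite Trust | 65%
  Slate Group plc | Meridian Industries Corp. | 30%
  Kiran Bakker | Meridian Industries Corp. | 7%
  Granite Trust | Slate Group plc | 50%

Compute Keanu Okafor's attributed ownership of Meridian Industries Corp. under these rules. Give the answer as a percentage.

Chain via Talon Foods Inc. → Ashford Ventures LLC (R1): 45% × 30% × 40% = 5.4% of Meridian Industries Corp.
Chain via Granite Trust → Slate Group plc (R1): 65% × 50% × 30% = 9.75% of Meridian Industries Corp.
Aggregating (R2): 5.4% + 9.75% = 15.15%.

15.15%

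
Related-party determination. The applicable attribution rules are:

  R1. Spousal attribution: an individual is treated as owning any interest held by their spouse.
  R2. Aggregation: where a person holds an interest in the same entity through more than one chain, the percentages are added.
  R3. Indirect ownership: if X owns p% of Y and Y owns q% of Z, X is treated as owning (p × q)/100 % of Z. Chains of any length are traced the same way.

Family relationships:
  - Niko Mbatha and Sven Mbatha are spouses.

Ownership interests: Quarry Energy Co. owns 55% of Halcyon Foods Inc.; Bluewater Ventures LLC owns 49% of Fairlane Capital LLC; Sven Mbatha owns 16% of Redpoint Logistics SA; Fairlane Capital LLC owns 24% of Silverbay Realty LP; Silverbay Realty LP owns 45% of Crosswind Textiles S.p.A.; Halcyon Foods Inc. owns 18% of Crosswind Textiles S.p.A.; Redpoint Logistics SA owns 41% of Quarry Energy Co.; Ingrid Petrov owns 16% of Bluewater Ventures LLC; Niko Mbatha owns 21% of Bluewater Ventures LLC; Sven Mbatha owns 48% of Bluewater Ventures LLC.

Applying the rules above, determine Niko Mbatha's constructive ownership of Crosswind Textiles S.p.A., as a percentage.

4.30092%

By spousal attribution (R1), Niko Mbatha is treated as also owning Sven Mbatha's interest in Bluewater Ventures LLC, giving 21% + 48% = 69%.
By spousal attribution (R1), Niko Mbatha is treated as owning Sven Mbatha's 16% interest in Redpoint Logistics SA.
Chain via Bluewater Ventures LLC → Fairlane Capital LLC → Silverbay Realty LP (R3): 69% × 49% × 24% × 45% = 3.65148% of Crosswind Textiles S.p.A.
Chain via Redpoint Logistics SA → Quarry Energy Co. → Halcyon Foods Inc. (R3): 16% × 41% × 55% × 18% = 0.64944% of Crosswind Textiles S.p.A.
Aggregating (R2): 3.65148% + 0.64944% = 4.30092%.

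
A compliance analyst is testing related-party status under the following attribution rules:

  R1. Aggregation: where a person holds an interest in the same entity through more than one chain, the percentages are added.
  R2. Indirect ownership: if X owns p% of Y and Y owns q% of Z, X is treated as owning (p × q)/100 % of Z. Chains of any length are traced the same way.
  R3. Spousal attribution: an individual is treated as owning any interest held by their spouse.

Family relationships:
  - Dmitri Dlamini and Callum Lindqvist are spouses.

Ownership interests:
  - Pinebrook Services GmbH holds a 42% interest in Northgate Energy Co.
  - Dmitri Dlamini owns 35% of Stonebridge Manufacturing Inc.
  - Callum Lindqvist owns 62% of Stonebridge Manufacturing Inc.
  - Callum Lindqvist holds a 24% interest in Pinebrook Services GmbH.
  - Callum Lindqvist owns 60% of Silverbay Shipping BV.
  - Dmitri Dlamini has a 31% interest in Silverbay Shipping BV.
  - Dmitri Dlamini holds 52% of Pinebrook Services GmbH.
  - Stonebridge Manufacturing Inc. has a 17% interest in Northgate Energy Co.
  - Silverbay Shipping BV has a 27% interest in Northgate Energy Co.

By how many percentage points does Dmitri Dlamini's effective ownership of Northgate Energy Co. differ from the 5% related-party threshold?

By spousal attribution (R3), Dmitri Dlamini is treated as also owning Callum Lindqvist's interest in Silverbay Shipping BV, giving 31% + 60% = 91%.
By spousal attribution (R3), Dmitri Dlamini is treated as also owning Callum Lindqvist's interest in Pinebrook Services GmbH, giving 52% + 24% = 76%.
By spousal attribution (R3), Dmitri Dlamini is treated as also owning Callum Lindqvist's interest in Stonebridge Manufacturing Inc, giving 35% + 62% = 97%.
Chain via Silverbay Shipping BV (R2): 91% × 27% = 24.57% of Northgate Energy Co.
Chain via Pinebrook Services GmbH (R2): 76% × 42% = 31.92% of Northgate Energy Co.
Chain via Stonebridge Manufacturing Inc. (R2): 97% × 17% = 16.49% of Northgate Energy Co.
Aggregating (R1): 24.57% + 31.92% + 16.49% = 72.98%.
72.98% exceeds the 5% threshold by 67.98 percentage points.

67.98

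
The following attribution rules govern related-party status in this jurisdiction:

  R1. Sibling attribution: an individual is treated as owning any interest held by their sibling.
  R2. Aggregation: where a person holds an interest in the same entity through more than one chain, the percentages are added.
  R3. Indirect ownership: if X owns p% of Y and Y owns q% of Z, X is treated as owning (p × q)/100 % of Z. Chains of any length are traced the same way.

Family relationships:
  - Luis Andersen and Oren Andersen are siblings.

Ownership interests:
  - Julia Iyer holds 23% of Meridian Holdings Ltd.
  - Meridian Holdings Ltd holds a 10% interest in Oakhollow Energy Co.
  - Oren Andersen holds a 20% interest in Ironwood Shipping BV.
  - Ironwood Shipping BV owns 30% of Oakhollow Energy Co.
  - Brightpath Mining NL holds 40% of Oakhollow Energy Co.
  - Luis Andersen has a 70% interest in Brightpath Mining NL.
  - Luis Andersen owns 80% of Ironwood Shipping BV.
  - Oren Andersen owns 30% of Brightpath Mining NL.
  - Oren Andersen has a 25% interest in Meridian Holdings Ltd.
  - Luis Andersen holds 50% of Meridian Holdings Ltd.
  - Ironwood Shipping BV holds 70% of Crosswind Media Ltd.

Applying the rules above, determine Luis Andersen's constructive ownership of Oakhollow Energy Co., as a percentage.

77.5%

By sibling attribution (R1), Luis Andersen is treated as also owning Oren Andersen's interest in Brightpath Mining NL, giving 70% + 30% = 100%.
By sibling attribution (R1), Luis Andersen is treated as also owning Oren Andersen's interest in Ironwood Shipping BV, giving 80% + 20% = 100%.
By sibling attribution (R1), Luis Andersen is treated as also owning Oren Andersen's interest in Meridian Holdings Ltd, giving 50% + 25% = 75%.
Chain via Brightpath Mining NL (R3): 100% × 40% = 40% of Oakhollow Energy Co.
Chain via Ironwood Shipping BV (R3): 100% × 30% = 30% of Oakhollow Energy Co.
Chain via Meridian Holdings Ltd (R3): 75% × 10% = 7.5% of Oakhollow Energy Co.
Aggregating (R2): 40% + 30% + 7.5% = 77.5%.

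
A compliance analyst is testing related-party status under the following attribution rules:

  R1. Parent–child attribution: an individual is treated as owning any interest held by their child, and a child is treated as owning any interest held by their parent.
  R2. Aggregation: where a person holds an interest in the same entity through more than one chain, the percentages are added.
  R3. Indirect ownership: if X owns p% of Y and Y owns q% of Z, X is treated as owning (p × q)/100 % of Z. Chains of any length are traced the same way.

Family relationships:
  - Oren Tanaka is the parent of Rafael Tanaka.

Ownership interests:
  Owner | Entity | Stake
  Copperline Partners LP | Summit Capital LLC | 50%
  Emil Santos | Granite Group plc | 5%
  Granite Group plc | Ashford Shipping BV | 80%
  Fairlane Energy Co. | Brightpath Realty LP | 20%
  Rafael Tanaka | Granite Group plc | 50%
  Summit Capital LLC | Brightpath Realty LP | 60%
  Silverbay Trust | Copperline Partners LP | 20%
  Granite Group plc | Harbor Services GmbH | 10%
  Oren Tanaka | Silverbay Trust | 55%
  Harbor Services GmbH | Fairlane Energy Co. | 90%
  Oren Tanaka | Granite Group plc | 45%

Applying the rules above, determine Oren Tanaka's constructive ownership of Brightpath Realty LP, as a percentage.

5.01%

By parent–child attribution (R1), Oren Tanaka is treated as also owning Rafael Tanaka's interest in Granite Group plc, giving 45% + 50% = 95%.
Chain via Silverbay Trust → Copperline Partners LP → Summit Capital LLC (R3): 55% × 20% × 50% × 60% = 3.3% of Brightpath Realty LP.
Chain via Granite Group plc → Harbor Services GmbH → Fairlane Energy Co. (R3): 95% × 10% × 90% × 20% = 1.71% of Brightpath Realty LP.
Aggregating (R2): 3.3% + 1.71% = 5.01%.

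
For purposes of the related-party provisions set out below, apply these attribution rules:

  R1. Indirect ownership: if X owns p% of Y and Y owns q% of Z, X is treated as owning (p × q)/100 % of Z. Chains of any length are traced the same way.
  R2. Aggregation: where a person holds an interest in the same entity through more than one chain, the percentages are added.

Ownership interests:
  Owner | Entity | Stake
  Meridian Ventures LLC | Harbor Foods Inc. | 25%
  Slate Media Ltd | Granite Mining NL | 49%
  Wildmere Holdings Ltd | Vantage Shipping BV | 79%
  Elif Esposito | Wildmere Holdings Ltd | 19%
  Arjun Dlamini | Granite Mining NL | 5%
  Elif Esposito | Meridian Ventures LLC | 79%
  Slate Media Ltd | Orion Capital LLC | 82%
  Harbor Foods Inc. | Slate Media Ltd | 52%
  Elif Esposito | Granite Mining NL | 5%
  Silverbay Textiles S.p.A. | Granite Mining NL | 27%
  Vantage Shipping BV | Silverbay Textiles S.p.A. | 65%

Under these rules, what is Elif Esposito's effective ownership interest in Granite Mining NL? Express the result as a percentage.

Chain via Wildmere Holdings Ltd → Vantage Shipping BV → Silverbay Textiles S.p.A. (R1): 19% × 79% × 65% × 27% = 2.634255% of Granite Mining NL.
Chain via Meridian Ventures LLC → Harbor Foods Inc. → Slate Media Ltd (R1): 79% × 25% × 52% × 49% = 5.0323% of Granite Mining NL.
Direct interest in Granite Mining NL: 5%.
Aggregating (R2): 2.634255% + 5.0323% + 5% = 12.666555%.

12.666555%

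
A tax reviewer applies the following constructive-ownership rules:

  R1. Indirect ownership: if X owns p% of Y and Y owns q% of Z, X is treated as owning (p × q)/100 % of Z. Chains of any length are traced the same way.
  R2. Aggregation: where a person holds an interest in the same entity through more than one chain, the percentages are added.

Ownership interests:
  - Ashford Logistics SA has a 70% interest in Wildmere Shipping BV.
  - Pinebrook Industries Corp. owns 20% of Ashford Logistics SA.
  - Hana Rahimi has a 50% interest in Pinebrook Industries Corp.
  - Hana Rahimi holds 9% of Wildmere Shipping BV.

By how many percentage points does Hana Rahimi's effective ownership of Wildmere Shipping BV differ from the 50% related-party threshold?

34

Chain via Pinebrook Industries Corp. → Ashford Logistics SA (R1): 50% × 20% × 70% = 7% of Wildmere Shipping BV.
Direct interest in Wildmere Shipping BV: 9%.
Aggregating (R2): 7% + 9% = 16%.
16% falls short of the 50% threshold by 34 percentage points.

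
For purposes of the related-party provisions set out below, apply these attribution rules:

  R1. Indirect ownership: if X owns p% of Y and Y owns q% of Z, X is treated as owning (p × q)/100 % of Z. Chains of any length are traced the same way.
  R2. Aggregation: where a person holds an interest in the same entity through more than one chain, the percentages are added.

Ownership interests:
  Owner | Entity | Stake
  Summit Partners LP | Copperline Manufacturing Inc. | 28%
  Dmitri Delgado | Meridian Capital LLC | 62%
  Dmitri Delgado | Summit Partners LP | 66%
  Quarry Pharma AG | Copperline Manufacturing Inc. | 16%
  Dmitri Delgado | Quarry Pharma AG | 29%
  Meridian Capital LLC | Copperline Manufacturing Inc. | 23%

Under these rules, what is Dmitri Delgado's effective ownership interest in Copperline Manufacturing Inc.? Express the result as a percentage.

37.38%

Chain via Summit Partners LP (R1): 66% × 28% = 18.48% of Copperline Manufacturing Inc.
Chain via Quarry Pharma AG (R1): 29% × 16% = 4.64% of Copperline Manufacturing Inc.
Chain via Meridian Capital LLC (R1): 62% × 23% = 14.26% of Copperline Manufacturing Inc.
Aggregating (R2): 18.48% + 4.64% + 14.26% = 37.38%.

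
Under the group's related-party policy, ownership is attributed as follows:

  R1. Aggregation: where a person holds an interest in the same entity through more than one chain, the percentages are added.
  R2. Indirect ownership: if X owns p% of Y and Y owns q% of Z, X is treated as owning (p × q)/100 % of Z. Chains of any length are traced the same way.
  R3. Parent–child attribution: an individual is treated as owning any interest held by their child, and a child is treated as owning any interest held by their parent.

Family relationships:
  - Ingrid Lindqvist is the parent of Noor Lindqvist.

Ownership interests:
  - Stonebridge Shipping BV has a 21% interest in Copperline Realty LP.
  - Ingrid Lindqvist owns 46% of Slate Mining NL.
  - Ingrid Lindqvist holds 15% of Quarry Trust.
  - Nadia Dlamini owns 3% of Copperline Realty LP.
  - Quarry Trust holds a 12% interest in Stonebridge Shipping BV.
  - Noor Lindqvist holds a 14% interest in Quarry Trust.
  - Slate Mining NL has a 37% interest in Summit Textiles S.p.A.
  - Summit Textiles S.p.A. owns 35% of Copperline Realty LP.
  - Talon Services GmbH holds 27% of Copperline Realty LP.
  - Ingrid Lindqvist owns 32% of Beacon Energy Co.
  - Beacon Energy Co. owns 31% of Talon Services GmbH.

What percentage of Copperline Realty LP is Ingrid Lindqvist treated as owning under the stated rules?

9.3662%

By parent–child attribution (R3), Ingrid Lindqvist is treated as also owning Noor Lindqvist's interest in Quarry Trust, giving 15% + 14% = 29%.
Chain via Slate Mining NL → Summit Textiles S.p.A. (R2): 46% × 37% × 35% = 5.957% of Copperline Realty LP.
Chain via Quarry Trust → Stonebridge Shipping BV (R2): 29% × 12% × 21% = 0.7308% of Copperline Realty LP.
Chain via Beacon Energy Co. → Talon Services GmbH (R2): 32% × 31% × 27% = 2.6784% of Copperline Realty LP.
Aggregating (R1): 5.957% + 0.7308% + 2.6784% = 9.3662%.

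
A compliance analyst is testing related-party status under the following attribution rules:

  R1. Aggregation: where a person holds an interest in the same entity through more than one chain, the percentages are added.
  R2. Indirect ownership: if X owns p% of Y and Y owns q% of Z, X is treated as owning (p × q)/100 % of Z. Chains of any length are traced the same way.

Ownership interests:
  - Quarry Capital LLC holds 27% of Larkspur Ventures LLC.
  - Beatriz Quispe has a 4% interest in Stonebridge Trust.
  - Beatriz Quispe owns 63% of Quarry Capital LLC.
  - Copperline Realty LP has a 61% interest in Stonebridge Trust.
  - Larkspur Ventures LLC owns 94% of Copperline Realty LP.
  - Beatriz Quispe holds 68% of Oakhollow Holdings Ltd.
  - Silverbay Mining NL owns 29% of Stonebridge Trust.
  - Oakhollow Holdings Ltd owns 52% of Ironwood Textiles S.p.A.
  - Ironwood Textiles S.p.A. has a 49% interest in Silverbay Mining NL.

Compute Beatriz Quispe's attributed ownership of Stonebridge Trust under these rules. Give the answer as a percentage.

Chain via Quarry Capital LLC → Larkspur Ventures LLC → Copperline Realty LP (R2): 63% × 27% × 94% × 61% = 9.753534% of Stonebridge Trust.
Chain via Oakhollow Holdings Ltd → Ironwood Textiles S.p.A. → Silverbay Mining NL (R2): 68% × 52% × 49% × 29% = 5.024656% of Stonebridge Trust.
Direct interest in Stonebridge Trust: 4%.
Aggregating (R1): 9.753534% + 5.024656% + 4% = 18.77819%.

18.77819%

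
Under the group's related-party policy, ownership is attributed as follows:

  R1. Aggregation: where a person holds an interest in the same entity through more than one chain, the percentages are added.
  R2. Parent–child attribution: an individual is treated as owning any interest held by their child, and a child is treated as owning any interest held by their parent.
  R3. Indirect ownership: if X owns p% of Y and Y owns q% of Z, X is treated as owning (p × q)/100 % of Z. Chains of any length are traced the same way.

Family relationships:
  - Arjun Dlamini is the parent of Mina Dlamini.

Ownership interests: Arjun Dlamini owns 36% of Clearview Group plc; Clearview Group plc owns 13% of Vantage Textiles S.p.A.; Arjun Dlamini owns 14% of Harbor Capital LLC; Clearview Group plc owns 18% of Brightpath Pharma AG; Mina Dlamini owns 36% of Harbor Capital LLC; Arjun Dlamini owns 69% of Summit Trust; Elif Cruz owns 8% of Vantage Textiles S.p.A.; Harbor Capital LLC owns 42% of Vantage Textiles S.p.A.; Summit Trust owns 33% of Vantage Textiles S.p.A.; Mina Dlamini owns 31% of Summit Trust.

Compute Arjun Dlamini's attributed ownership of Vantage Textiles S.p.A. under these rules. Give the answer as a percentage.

58.68%

By parent–child attribution (R2), Arjun Dlamini is treated as also owning Mina Dlamini's interest in Summit Trust, giving 69% + 31% = 100%.
By parent–child attribution (R2), Arjun Dlamini is treated as also owning Mina Dlamini's interest in Harbor Capital LLC, giving 14% + 36% = 50%.
Chain via Summit Trust (R3): 100% × 33% = 33% of Vantage Textiles S.p.A.
Chain via Clearview Group plc (R3): 36% × 13% = 4.68% of Vantage Textiles S.p.A.
Chain via Harbor Capital LLC (R3): 50% × 42% = 21% of Vantage Textiles S.p.A.
Aggregating (R1): 33% + 4.68% + 21% = 58.68%.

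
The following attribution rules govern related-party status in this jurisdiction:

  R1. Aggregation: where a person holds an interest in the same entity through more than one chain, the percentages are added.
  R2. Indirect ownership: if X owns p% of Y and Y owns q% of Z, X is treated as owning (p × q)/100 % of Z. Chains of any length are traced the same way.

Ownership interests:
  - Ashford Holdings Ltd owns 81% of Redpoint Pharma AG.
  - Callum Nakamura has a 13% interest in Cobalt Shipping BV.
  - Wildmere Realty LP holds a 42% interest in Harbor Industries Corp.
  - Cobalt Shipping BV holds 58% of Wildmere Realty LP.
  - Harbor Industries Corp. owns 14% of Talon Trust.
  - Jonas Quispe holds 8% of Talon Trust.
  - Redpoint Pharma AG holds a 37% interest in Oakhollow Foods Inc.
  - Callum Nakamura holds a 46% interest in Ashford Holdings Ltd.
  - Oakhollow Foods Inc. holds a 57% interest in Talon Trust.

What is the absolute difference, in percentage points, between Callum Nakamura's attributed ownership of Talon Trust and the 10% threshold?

1.698514

Chain via Cobalt Shipping BV → Wildmere Realty LP → Harbor Industries Corp. (R2): 13% × 58% × 42% × 14% = 0.443352% of Talon Trust.
Chain via Ashford Holdings Ltd → Redpoint Pharma AG → Oakhollow Foods Inc. (R2): 46% × 81% × 37% × 57% = 7.858134% of Talon Trust.
Aggregating (R1): 0.443352% + 7.858134% = 8.301486%.
8.301486% falls short of the 10% threshold by 1.698514 percentage points.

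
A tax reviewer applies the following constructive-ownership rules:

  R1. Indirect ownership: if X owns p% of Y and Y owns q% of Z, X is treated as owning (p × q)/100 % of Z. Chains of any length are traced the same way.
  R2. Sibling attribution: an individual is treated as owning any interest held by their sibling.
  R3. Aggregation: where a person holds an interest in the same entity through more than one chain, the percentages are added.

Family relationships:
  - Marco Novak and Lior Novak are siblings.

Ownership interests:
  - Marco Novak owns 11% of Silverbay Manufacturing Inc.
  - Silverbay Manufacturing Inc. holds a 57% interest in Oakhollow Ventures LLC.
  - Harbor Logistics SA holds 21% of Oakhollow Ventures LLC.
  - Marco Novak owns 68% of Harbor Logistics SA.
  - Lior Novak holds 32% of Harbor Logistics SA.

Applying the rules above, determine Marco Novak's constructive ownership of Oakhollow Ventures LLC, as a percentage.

By sibling attribution (R2), Marco Novak is treated as also owning Lior Novak's interest in Harbor Logistics SA, giving 68% + 32% = 100%.
Chain via Harbor Logistics SA (R1): 100% × 21% = 21% of Oakhollow Ventures LLC.
Chain via Silverbay Manufacturing Inc. (R1): 11% × 57% = 6.27% of Oakhollow Ventures LLC.
Aggregating (R3): 21% + 6.27% = 27.27%.

27.27%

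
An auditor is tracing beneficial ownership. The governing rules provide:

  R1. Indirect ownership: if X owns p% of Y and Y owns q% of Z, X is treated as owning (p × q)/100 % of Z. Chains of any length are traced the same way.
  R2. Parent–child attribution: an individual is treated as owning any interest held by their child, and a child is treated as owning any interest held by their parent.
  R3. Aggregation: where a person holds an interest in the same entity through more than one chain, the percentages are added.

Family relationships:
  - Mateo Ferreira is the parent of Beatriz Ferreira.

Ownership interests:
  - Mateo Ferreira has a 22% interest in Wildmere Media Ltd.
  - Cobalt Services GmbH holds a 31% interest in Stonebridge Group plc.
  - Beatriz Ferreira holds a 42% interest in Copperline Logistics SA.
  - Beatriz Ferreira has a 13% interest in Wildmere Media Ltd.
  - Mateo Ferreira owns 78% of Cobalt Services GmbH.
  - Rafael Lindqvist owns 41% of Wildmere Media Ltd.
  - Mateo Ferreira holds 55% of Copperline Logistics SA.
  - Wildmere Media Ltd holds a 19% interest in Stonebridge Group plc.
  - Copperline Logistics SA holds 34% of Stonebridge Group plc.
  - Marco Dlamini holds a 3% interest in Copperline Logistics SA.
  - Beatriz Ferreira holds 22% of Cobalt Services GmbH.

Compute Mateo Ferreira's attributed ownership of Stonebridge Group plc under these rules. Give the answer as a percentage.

70.63%

By parent–child attribution (R2), Mateo Ferreira is treated as also owning Beatriz Ferreira's interest in Cobalt Services GmbH, giving 78% + 22% = 100%.
By parent–child attribution (R2), Mateo Ferreira is treated as also owning Beatriz Ferreira's interest in Wildmere Media Ltd, giving 22% + 13% = 35%.
By parent–child attribution (R2), Mateo Ferreira is treated as also owning Beatriz Ferreira's interest in Copperline Logistics SA, giving 55% + 42% = 97%.
Chain via Cobalt Services GmbH (R1): 100% × 31% = 31% of Stonebridge Group plc.
Chain via Wildmere Media Ltd (R1): 35% × 19% = 6.65% of Stonebridge Group plc.
Chain via Copperline Logistics SA (R1): 97% × 34% = 32.98% of Stonebridge Group plc.
Aggregating (R3): 31% + 6.65% + 32.98% = 70.63%.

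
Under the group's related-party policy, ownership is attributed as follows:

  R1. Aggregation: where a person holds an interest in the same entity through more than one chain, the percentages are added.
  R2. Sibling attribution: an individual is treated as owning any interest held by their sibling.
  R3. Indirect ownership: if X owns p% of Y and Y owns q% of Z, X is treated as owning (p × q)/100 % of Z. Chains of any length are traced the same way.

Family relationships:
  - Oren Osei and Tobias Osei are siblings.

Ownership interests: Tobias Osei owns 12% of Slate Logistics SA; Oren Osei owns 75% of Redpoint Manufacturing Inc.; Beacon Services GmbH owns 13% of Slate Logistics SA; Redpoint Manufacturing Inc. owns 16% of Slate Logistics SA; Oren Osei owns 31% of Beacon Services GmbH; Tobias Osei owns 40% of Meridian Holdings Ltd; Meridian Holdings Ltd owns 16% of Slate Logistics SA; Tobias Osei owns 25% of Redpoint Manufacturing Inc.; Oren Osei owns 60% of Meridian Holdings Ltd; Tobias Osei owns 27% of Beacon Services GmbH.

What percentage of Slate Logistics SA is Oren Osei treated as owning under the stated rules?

51.54%

By sibling attribution (R2), Oren Osei is treated as also owning Tobias Osei's interest in Redpoint Manufacturing Inc, giving 75% + 25% = 100%.
By sibling attribution (R2), Oren Osei is treated as also owning Tobias Osei's interest in Meridian Holdings Ltd, giving 60% + 40% = 100%.
By sibling attribution (R2), Oren Osei is treated as also owning Tobias Osei's interest in Beacon Services GmbH, giving 31% + 27% = 58%.
By sibling attribution (R2), Oren Osei is treated as owning Tobias Osei's 12% interest in Slate Logistics SA.
Chain via Redpoint Manufacturing Inc. (R3): 100% × 16% = 16% of Slate Logistics SA.
Chain via Meridian Holdings Ltd (R3): 100% × 16% = 16% of Slate Logistics SA.
Chain via Beacon Services GmbH (R3): 58% × 13% = 7.54% of Slate Logistics SA.
Direct interest in Slate Logistics SA: 12%.
Aggregating (R1): 16% + 16% + 7.54% + 12% = 51.54%.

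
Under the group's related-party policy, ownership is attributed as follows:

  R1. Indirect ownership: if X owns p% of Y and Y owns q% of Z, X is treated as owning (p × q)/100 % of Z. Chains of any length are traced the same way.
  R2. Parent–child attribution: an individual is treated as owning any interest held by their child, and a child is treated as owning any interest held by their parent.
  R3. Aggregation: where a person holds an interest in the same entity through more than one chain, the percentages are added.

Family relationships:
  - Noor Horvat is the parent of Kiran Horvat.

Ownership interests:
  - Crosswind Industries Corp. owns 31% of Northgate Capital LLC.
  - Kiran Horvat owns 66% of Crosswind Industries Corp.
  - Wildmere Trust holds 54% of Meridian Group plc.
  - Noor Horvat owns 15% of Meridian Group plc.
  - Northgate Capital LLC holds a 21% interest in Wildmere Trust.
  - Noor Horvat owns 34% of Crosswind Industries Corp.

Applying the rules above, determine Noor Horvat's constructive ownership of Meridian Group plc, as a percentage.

18.5154%

By parent–child attribution (R2), Noor Horvat is treated as also owning Kiran Horvat's interest in Crosswind Industries Corp, giving 34% + 66% = 100%.
Chain via Crosswind Industries Corp. → Northgate Capital LLC → Wildmere Trust (R1): 100% × 31% × 21% × 54% = 3.5154% of Meridian Group plc.
Direct interest in Meridian Group plc: 15%.
Aggregating (R3): 3.5154% + 15% = 18.5154%.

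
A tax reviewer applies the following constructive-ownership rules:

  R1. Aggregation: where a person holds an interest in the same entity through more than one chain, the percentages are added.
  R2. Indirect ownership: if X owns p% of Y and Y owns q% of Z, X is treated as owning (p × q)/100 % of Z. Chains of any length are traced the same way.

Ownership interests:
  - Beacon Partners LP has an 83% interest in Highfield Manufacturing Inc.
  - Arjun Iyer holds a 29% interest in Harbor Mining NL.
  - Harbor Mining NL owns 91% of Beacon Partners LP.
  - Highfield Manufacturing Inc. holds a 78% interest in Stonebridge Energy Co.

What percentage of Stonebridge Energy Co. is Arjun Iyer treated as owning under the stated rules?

17.084886%

Chain via Harbor Mining NL → Beacon Partners LP → Highfield Manufacturing Inc. (R2): 29% × 91% × 83% × 78% = 17.084886% of Stonebridge Energy Co.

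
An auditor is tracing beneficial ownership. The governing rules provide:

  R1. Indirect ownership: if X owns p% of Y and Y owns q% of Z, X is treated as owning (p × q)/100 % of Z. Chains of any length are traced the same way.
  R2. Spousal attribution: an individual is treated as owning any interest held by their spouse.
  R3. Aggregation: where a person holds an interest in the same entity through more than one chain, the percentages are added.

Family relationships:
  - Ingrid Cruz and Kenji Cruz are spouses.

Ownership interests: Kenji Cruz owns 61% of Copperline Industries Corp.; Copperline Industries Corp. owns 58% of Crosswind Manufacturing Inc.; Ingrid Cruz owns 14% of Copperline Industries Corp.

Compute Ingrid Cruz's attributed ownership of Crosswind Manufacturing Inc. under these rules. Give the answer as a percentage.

43.5%

By spousal attribution (R2), Ingrid Cruz is treated as also owning Kenji Cruz's interest in Copperline Industries Corp, giving 14% + 61% = 75%.
Chain via Copperline Industries Corp. (R1): 75% × 58% = 43.5% of Crosswind Manufacturing Inc.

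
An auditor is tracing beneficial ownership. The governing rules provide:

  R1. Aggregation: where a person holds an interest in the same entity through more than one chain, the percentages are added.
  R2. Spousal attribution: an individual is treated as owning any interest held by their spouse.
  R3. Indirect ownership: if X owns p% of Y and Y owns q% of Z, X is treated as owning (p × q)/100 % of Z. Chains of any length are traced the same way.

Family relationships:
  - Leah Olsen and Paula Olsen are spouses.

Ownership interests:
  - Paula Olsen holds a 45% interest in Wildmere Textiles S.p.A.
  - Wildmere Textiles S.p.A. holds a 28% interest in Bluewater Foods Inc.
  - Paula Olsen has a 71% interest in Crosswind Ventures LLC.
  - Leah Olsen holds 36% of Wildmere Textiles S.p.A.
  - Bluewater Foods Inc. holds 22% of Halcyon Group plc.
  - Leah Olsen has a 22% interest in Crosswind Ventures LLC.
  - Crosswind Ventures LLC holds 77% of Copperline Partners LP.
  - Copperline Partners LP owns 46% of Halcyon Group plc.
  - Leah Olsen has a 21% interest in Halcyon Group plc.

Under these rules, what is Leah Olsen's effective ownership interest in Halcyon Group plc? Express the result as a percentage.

By spousal attribution (R2), Leah Olsen is treated as also owning Paula Olsen's interest in Crosswind Ventures LLC, giving 22% + 71% = 93%.
By spousal attribution (R2), Leah Olsen is treated as also owning Paula Olsen's interest in Wildmere Textiles S.p.A, giving 36% + 45% = 81%.
Chain via Crosswind Ventures LLC → Copperline Partners LP (R3): 93% × 77% × 46% = 32.9406% of Halcyon Group plc.
Chain via Wildmere Textiles S.p.A. → Bluewater Foods Inc. (R3): 81% × 28% × 22% = 4.9896% of Halcyon Group plc.
Direct interest in Halcyon Group plc: 21%.
Aggregating (R1): 32.9406% + 4.9896% + 21% = 58.9302%.

58.9302%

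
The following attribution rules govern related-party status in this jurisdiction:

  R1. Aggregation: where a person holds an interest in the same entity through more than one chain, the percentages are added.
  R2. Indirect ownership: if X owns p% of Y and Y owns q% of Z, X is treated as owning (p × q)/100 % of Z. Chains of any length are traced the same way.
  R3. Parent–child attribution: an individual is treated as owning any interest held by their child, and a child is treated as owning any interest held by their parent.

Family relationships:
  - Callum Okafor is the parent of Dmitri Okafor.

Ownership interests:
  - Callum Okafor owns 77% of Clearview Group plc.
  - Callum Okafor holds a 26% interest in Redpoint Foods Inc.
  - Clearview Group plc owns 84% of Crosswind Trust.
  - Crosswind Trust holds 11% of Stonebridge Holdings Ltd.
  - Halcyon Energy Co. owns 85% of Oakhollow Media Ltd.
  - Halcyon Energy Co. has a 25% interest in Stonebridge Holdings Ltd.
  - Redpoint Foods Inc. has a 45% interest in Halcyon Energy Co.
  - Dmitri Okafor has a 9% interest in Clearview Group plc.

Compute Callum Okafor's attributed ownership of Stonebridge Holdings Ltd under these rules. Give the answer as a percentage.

By parent–child attribution (R3), Callum Okafor is treated as also owning Dmitri Okafor's interest in Clearview Group plc, giving 77% + 9% = 86%.
Chain via Clearview Group plc → Crosswind Trust (R2): 86% × 84% × 11% = 7.9464% of Stonebridge Holdings Ltd.
Chain via Redpoint Foods Inc. → Halcyon Energy Co. (R2): 26% × 45% × 25% = 2.925% of Stonebridge Holdings Ltd.
Aggregating (R1): 7.9464% + 2.925% = 10.8714%.

10.8714%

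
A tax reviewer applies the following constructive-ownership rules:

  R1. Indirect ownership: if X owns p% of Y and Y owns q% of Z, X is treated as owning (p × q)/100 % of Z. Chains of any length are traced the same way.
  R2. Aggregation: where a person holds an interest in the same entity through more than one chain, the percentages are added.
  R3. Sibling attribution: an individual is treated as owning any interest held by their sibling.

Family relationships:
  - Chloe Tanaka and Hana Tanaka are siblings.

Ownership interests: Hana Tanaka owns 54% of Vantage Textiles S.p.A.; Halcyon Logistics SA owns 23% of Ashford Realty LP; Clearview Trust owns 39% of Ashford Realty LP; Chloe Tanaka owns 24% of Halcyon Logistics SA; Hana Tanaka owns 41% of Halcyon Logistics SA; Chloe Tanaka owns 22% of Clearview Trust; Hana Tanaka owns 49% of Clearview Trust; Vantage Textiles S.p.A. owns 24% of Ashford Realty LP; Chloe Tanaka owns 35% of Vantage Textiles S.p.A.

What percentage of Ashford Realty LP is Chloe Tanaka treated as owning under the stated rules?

64%

By sibling attribution (R3), Chloe Tanaka is treated as also owning Hana Tanaka's interest in Vantage Textiles S.p.A, giving 35% + 54% = 89%.
By sibling attribution (R3), Chloe Tanaka is treated as also owning Hana Tanaka's interest in Halcyon Logistics SA, giving 24% + 41% = 65%.
By sibling attribution (R3), Chloe Tanaka is treated as also owning Hana Tanaka's interest in Clearview Trust, giving 22% + 49% = 71%.
Chain via Vantage Textiles S.p.A. (R1): 89% × 24% = 21.36% of Ashford Realty LP.
Chain via Halcyon Logistics SA (R1): 65% × 23% = 14.95% of Ashford Realty LP.
Chain via Clearview Trust (R1): 71% × 39% = 27.69% of Ashford Realty LP.
Aggregating (R2): 21.36% + 14.95% + 27.69% = 64%.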